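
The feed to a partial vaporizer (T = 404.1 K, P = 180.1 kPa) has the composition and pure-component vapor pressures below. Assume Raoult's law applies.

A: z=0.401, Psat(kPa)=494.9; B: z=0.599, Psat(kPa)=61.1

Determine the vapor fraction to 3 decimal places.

Raoult's law: Kᵢ = Pᵢˢᵃᵗ/P = Pᵢˢᵃᵗ/180.1.
  K_A = 494.9/180.1 = 2.74792, K_B = 61.1/180.1 = 0.33926
Material balance + equilibrium reduce to Σ zᵢ(Kᵢ−1)/(1+ψ(Kᵢ−1)) = 0.
Check two-phase: ΣzᵢKᵢ = 1.305 > 1 and Σzᵢ/Kᵢ = 1.912 > 1, so g(0) = 0.305 > 0 and g(1) = -0.912 < 0.
Binary case is linear: z₁(K₁−1)(1+ψ(K₂−1)) + z₂(K₂−1)(1+ψ(K₁−1)) = 0
⇒ ψ = [z₁(K₁−1)+z₂(K₂−1)] / [−(K₁−1)(K₂−1)] = 0.3051/1.1549 = 0.264

ψ = 0.264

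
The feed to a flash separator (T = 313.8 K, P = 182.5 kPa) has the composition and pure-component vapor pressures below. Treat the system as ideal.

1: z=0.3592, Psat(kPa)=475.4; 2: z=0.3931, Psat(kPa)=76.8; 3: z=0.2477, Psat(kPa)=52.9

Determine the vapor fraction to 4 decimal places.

ψ = 0.1704

Raoult's law: Kᵢ = Pᵢˢᵃᵗ/P = Pᵢˢᵃᵗ/182.5.
  K_1 = 475.4/182.5 = 2.604932, K_2 = 76.8/182.5 = 0.420822, K_3 = 52.9/182.5 = 0.289863
Material balance + equilibrium reduce to Σ zᵢ(Kᵢ−1)/(1+ψ(Kᵢ−1)) = 0.
Check two-phase: ΣzᵢKᵢ = 1.1729 > 1 and Σzᵢ/Kᵢ = 1.9266 > 1, so g(0) = 0.1729 > 0 and g(1) = -0.9266 < 0.
Iterate (Newton) starting at ψ = 0.5:
  ψ = 0.5000: g = -0.27339, g' = -0.8464 → ψ = 0.1770
  ψ = 0.1770: g = -0.00590, g' = -0.8883 → ψ = 0.1703
  ψ = 0.1703: g = 0.00002, g' = -0.8946 → ψ = 0.1704
Converged at ψ = 0.1704.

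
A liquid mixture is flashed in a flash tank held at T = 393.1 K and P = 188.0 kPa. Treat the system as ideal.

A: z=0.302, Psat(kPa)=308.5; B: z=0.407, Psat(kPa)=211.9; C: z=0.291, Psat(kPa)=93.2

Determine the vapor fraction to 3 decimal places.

ψ = 0.495

Raoult's law: Kᵢ = Pᵢˢᵃᵗ/P = Pᵢˢᵃᵗ/188.0.
  K_A = 308.5/188.0 = 1.64096, K_B = 211.9/188.0 = 1.12713, K_C = 93.2/188.0 = 0.49574
Rachford–Rice: g(ψ) = Σ zᵢ(Kᵢ−1)/(1+ψ(Kᵢ−1)) = 0.
Feasibility: ΣzᵢKᵢ = 1.099, Σzᵢ/Kᵢ = 1.132 — both > 1, two phases present.
Iterate (Newton) starting at ψ = 0.41:
  ψ = 0.410: g = 0.0175, g' = -0.201 → ψ = 0.497
  ψ = 0.497: g = -0.0003, g' = -0.209 → ψ = 0.495
Converged at ψ = 0.495.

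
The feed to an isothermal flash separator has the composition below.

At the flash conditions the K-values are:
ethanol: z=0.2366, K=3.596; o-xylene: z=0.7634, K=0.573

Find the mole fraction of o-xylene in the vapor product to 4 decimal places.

y_o-xylene = 0.4921

Material balance + equilibrium reduce to Σ zᵢ(Kᵢ−1)/(1+ψ(Kᵢ−1)) = 0.
Check two-phase: ΣzᵢKᵢ = 1.2882 > 1 and Σzᵢ/Kᵢ = 1.3981 > 1, so g(0) = 0.2882 > 0 and g(1) = -0.3981 < 0.
Iterate (Newton) starting at ψ = 0.5:
  ψ = 0.5000: g = -0.14718, g' = -0.5270 → ψ = 0.2207
  ψ = 0.2207: g = 0.03060, g' = -0.8141 → ψ = 0.2583
  ψ = 0.2583: g = 0.00130, g' = -0.7472 → ψ = 0.2600
Converged at ψ = 0.2600.
Compositions from xᵢ = zᵢ/(1+ψ(Kᵢ−1)), yᵢ = Kᵢxᵢ:
  ethanol: x = 0.1413, y = 0.5079
  o-xylene: x = 0.8587, y = 0.4921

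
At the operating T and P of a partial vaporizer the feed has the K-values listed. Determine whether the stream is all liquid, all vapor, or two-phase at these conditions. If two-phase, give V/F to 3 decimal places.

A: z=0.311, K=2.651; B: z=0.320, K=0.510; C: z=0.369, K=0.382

two-phase, V/F = 0.139

ΣzᵢKᵢ = 1.129; Σzᵢ/Kᵢ = 1.711.
Both exceed 1, so a two-phase solution exists.
Rachford–Rice: g(ψ) = Σ zᵢ(Kᵢ−1)/(1+ψ(Kᵢ−1)) = 0.
Newton–Raphson from ψ = 0.49:
  ψ = 0.490: g = -0.2496, g' = -0.682 → ψ = 0.124
  ψ = 0.124: g = 0.0123, g' = -0.836 → ψ = 0.139
Converged at ψ = 0.139.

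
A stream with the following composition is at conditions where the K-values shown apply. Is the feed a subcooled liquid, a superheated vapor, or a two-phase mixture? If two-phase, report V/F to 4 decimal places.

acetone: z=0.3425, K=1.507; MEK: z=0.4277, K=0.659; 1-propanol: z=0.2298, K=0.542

ΣzᵢKᵢ = 0.9226; Σzᵢ/Kᵢ = 1.3003.
Since ΣzᵢKᵢ < 1 the mixture is below its bubble point — single liquid phase.

subcooled liquid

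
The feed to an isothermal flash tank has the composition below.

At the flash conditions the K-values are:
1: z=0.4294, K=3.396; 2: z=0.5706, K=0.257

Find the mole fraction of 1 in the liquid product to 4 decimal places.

x_1 = 0.2367

Let ψ = V/F and solve Σ zᵢ(Kᵢ−1)/(1+ψ(Kᵢ−1)) = 0.
g(0) = ΣzᵢKᵢ − 1 = 0.6049 and g(1) = 1 − Σzᵢ/Kᵢ = -1.3467, so a root lies in (0, 1).
Newton iteration, ψ⁰ = 0.45:
  ψ = 0.4500: g = -0.14184, g' = -1.2817 → ψ = 0.3393
  ψ = 0.3393: g = 0.00059, g' = -1.3131 → ψ = 0.3398
Converged at ψ = 0.3398.
Compositions from xᵢ = zᵢ/(1+ψ(Kᵢ−1)), yᵢ = Kᵢxᵢ:
  1: x = 0.2367, y = 0.8038
  2: x = 0.7633, y = 0.1962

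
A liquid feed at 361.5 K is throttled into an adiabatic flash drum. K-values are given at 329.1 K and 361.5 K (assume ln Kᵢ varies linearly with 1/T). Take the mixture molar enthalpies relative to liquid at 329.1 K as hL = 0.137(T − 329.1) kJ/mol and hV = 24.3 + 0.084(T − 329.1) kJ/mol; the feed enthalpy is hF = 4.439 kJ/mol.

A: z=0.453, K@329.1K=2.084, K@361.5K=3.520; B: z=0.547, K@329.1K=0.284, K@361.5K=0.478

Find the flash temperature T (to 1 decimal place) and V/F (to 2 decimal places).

Adiabatic flash: solve Rachford–Rice at each trial T, then check hF = ψ·hV(T) + (1−ψ)·hL(T).
  T = 329.1 K: K = (2.084, 0.284), RR gives ψ = 0.128, H_out = 3.112 kJ/mol
  T = 361.5 K: K = (3.520, 0.478), RR gives ψ = 0.651, H_out = 19.135 kJ/mol
  T = 345.3 K: K = (2.742, 0.373), RR gives ψ = 0.408, H_out = 11.794 kJ/mol
  T = 337.2 K: K = (2.398, 0.327), RR gives ψ = 0.281, H_out = 7.828 kJ/mol
  T = 333.1 K: K = (2.236, 0.305), RR gives ψ = 0.209, H_out = 5.574 kJ/mol
  T = 331.1 K: K = (2.159, 0.294), RR gives ψ = 0.170, H_out = 4.382 kJ/mol
Linear interpolation between T = 331.1 (H_out = 4.382) and T = 333.1 (H_out = 5.574) on hF = 4.439 gives T ≈ 331.2 K, at which ψ = 0.17.

T = 331.2 K, V/F = 0.17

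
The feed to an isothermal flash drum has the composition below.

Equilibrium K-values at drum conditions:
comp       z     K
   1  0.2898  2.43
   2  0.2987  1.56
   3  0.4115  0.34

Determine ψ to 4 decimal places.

ψ = 0.4491

Rachford–Rice: g(ψ) = Σ zᵢ(Kᵢ−1)/(1+ψ(Kᵢ−1)) = 0.
g(0) = ΣzᵢKᵢ − 1 = 0.3101 and g(1) = 1 − Σzᵢ/Kᵢ = -0.5210, so a root lies in (0, 1).
Newton–Raphson from ψ = 0.5:
  ψ = 0.5000: g = -0.03304, g' = -0.6580 → ψ = 0.4498
  ψ = 0.4498: g = -0.00044, g' = -0.6418 → ψ = 0.4491
Converged at ψ = 0.4491.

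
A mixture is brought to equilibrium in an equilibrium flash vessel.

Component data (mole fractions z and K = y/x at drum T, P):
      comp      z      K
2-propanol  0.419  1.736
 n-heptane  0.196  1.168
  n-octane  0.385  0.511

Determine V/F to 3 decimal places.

V/F = 0.523

Rachford–Rice: g(V/F) = Σ zᵢ(Kᵢ−1)/(1+V/F(Kᵢ−1)) = 0.
g(0) = ΣzᵢKᵢ − 1 = 0.153 and g(1) = 1 − Σzᵢ/Kᵢ = -0.163, so a root lies in (0, 1).
Newton–Raphson from V/F = 0.53:
  V/F = 0.530: g = -0.0020, g' = -0.290 → V/F = 0.523
Converged at V/F = 0.523.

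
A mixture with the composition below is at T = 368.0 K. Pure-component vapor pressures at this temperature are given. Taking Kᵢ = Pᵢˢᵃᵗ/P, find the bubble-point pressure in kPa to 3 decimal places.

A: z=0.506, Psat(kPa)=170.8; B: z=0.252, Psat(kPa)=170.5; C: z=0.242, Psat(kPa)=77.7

Pbub = 148.194 kPa

At the bubble point ψ → 0, so ΣzᵢKᵢ = 1 with Kᵢ = Pᵢˢᵃᵗ/P ⇒ P = ΣzᵢPᵢˢᵃᵗ.
P = 0.506·170.8 + 0.252·170.5 + 0.242·77.7 = 148.194 kPa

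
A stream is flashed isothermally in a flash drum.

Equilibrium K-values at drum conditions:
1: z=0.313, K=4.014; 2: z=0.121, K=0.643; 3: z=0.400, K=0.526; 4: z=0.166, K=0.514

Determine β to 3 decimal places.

Newton iteration, β⁰ = 0.5:
  β = 0.500: g = -0.0314, g' = -0.698 → β = 0.455
  β = 0.455: g = 0.0009, g' = -0.738 → β = 0.456
Converged at β = 0.456.

β = 0.456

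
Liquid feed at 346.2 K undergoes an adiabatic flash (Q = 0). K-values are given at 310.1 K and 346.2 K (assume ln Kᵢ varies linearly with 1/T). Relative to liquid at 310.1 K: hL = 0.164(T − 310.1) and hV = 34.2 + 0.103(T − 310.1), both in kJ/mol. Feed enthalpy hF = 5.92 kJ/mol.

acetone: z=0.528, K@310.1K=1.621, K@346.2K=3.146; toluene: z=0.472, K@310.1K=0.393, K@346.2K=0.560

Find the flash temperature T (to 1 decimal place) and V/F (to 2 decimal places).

T = 311.4 K, V/F = 0.17

Adiabatic flash: solve Rachford–Rice at each trial T, then check hF = ψ·hV(T) + (1−ψ)·hL(T).
  T = 310.1 K: K = (1.621, 0.393), RR gives ψ = 0.110, H_out = 3.755 kJ/mol
  T = 346.2 K: K = (3.146, 0.560), RR gives ψ = 0.980, H_out = 37.280 kJ/mol
  T = 328.1 K: K = (2.298, 0.473), RR gives ψ = 0.639, H_out = 24.108 kJ/mol
  T = 319.1 K: K = (1.939, 0.433), RR gives ψ = 0.428, H_out = 15.878 kJ/mol
  T = 314.6 K: K = (1.775, 0.413), RR gives ψ = 0.290, H_out = 10.579 kJ/mol
  T = 312.4 K: K = (1.699, 0.403), RR gives ψ = 0.209, H_out = 7.489 kJ/mol
Linear interpolation between T = 310.1 (H_out = 3.755) and T = 312.4 (H_out = 7.489) on hF = 5.92 gives T ≈ 311.4 K, at which ψ = 0.17.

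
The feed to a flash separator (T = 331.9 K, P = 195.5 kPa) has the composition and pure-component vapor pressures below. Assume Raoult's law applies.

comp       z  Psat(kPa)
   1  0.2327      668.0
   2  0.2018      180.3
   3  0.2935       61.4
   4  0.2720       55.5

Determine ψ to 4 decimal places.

Raoult's law: Kᵢ = Pᵢˢᵃᵗ/P = Pᵢˢᵃᵗ/195.5.
  K_1 = 668.0/195.5 = 3.416880, K_2 = 180.3/195.5 = 0.922251, K_3 = 61.4/195.5 = 0.314066, K_4 = 55.5/195.5 = 0.283887
Iterate (Newton) starting at ψ = 0.5:
  ψ = 0.5000: g = -0.37150, g' = -0.9384 → ψ = 0.1041
  ψ = 0.1041: g = 0.00624, g' = -1.1919 → ψ = 0.1094
Converged at ψ = 0.1094.

ψ = 0.1094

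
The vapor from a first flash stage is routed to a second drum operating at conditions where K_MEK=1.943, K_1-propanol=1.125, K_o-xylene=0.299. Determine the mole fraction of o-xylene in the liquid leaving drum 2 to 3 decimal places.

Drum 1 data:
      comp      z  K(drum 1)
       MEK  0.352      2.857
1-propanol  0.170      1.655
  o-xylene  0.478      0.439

Drum 1:
Let ψ₁ = V/F and solve Σ zᵢ(Kᵢ−1)/(1+ψ₁(Kᵢ−1)) = 0.
Check two-phase: ΣzᵢKᵢ = 1.497 > 1 and Σzᵢ/Kᵢ = 1.315 > 1, so g(0) = 0.497 > 0 and g(1) = -0.315 < 0.
Iterate (Newton) starting at ψ₁ = 0.35:
  ψ₁ = 0.350: g = 0.1531, g' = -0.727 → ψ₁ = 0.561
  ψ₁ = 0.561: g = 0.0106, g' = -0.651 → ψ₁ = 0.577
Converged at ψ₁ = 0.577.
Drum-1 compositions:
  MEK: x = 0.170, y = 0.486
  1-propanol: x = 0.123, y = 0.204
  o-xylene: x = 0.707, y = 0.310
Drum-2 feed = drum-1 vapor: z₂ = (0.4856, 0.2042, 0.3102).
Drum 2:
Material balance + equilibrium reduce to Σ zᵢ(Kᵢ−1)/(1+ψ₂(Kᵢ−1)) = 0.
g(0) = ΣzᵢKᵢ − 1 = 0.266 and g(1) = 1 − Σzᵢ/Kᵢ = -0.469, so a root lies in (0, 1).
Newton iteration, ψ₂⁰ = 0.47:
  ψ₂ = 0.470: g = 0.0171, g' = -0.549 → ψ₂ = 0.501
Converged at ψ₂ = 0.501.
  MEK: x = 0.330, y = 0.641
  1-propanol: x = 0.192, y = 0.216
  o-xylene: x = 0.478, y = 0.143

x_o-xylene (drum 2) = 0.478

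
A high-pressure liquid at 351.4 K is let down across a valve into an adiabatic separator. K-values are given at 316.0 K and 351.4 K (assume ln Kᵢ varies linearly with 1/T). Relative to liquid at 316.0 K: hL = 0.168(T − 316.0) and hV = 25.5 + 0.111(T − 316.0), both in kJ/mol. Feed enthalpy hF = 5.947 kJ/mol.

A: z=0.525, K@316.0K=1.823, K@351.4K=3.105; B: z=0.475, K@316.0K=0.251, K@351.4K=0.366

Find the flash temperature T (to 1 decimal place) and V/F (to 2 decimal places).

T = 319.9 K, V/F = 0.21

Adiabatic flash: solve Rachford–Rice at each trial T, then check hF = ψ·hV(T) + (1−ψ)·hL(T).
  T = 316.0 K: K = (1.823, 0.251), RR gives ψ = 0.124, H_out = 3.156 kJ/mol
  T = 351.4 K: K = (3.105, 0.366), RR gives ψ = 0.602, H_out = 20.093 kJ/mol
  T = 333.7 K: K = (2.413, 0.306), RR gives ψ = 0.420, H_out = 13.271 kJ/mol
  T = 324.9 K: K = (2.107, 0.278), RR gives ψ = 0.298, H_out = 8.948 kJ/mol
  T = 320.4 K: K = (1.960, 0.264), RR gives ψ = 0.219, H_out = 6.266 kJ/mol
  T = 318.2 K: K = (1.891, 0.258), RR gives ψ = 0.174, H_out = 4.784 kJ/mol
Linear interpolation between T = 318.2 (H_out = 4.784) and T = 320.4 (H_out = 6.266) on hF = 5.947 gives T ≈ 319.9 K, at which ψ = 0.21.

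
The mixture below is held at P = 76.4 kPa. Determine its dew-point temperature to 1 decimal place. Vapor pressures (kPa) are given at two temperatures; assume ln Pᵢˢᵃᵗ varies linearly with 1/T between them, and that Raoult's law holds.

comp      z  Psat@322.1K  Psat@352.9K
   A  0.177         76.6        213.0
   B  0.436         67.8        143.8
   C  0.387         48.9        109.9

T = 330.6 K

Dew-point temperature: Σzᵢ·P/Pᵢˢᵃᵗ(T) = 1. Interpolate ln Pᵢˢᵃᵗ = aᵢ + bᵢ/T.
  T = 322.1 K: ΣzᵢP/Pᵢˢᵃᵗ = 1.2725
  T = 352.9 K: ΣzᵢP/Pᵢˢᵃᵗ = 0.5642
  T = 337.5 K: ΣzᵢP/Pᵢˢᵃᵗ = 0.8310
  T = 329.8 K: ΣzᵢP/Pᵢˢᵃᵗ = 1.0229
  T = 333.6 K: ΣzᵢP/Pᵢˢᵃᵗ = 0.9221
  T = 331.7 K: ΣzᵢP/Pᵢˢᵃᵗ = 0.9709
Interpolating between 329.8 K and 331.7 K gives T ≈ 330.6 K.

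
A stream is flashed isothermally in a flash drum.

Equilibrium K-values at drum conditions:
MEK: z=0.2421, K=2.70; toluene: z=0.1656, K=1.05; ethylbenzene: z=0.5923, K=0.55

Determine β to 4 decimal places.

β = 0.2433

Newton–Raphson from β = 0.5:
  β = 0.5000: g = -0.11337, g' = -0.4045 → β = 0.2197
  β = 0.2197: g = 0.01204, g' = -0.5190 → β = 0.2429
  β = 0.2429: g = 0.00020, g' = -0.5020 → β = 0.2433
Converged at β = 0.2433.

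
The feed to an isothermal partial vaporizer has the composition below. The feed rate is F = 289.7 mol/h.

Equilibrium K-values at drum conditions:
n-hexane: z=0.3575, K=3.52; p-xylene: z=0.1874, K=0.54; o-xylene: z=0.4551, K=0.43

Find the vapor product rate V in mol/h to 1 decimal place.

Rachford–Rice: g(ψ) = Σ zᵢ(Kᵢ−1)/(1+ψ(Kᵢ−1)) = 0.
Feasibility: ΣzᵢKᵢ = 1.5553, Σzᵢ/Kᵢ = 1.5070 — both > 1, two phases present.
Newton–Raphson from ψ = 0.5:
  ψ = 0.5000: g = -0.07613, g' = -0.8006 → ψ = 0.4049
  ψ = 0.4049: g = 0.00273, g' = -0.8660 → ψ = 0.4081
Converged at ψ = 0.4081.
Then V = ψ·F = 0.4081·289.7 = 118.2 mol/h and L = F − V = 171.5 mol/h.

V = 118.2 mol/h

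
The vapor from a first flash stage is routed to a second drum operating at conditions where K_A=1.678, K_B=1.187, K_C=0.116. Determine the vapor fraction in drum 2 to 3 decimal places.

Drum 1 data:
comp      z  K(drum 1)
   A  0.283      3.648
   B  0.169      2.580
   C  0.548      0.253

Drum 1:
Material balance + equilibrium reduce to Σ zᵢ(Kᵢ−1)/(1+ψ₁(Kᵢ−1)) = 0.
Check two-phase: ΣzᵢKᵢ = 1.607 > 1 and Σzᵢ/Kᵢ = 2.309 > 1, so g(0) = 0.607 > 0 and g(1) = -1.309 < 0.
Newton iteration, ψ₁⁰ = 0.4:
  ψ₁ = 0.400: g = -0.0563, g' = -1.248 → ψ₁ = 0.355
Converged at ψ₁ = 0.355.
Drum-1 compositions:
  A: x = 0.146, y = 0.532
  B: x = 0.108, y = 0.279
  C: x = 0.746, y = 0.189
Drum-2 feed = drum-1 vapor: z₂ = (0.5320, 0.2793, 0.1887).
Drum 2:
Rachford–Rice: g(ψ₂) = Σ zᵢ(Kᵢ−1)/(1+ψ₂(Kᵢ−1)) = 0.
Feasibility: ΣzᵢKᵢ = 1.246, Σzᵢ/Kᵢ = 2.179 — both > 1, two phases present.
Iterate (Newton) starting at ψ₂ = 0.6:
  ψ₂ = 0.600: g = -0.0519, g' = -0.800 → ψ₂ = 0.535
  ψ₂ = 0.535: g = -0.0045, g' = -0.671 → ψ₂ = 0.529
  ψ₂ = 0.529: g = -0.0000, g' = -0.660 → ψ₂ = 0.528
Converged at ψ₂ = 0.528.
  A: x = 0.392, y = 0.657
  B: x = 0.254, y = 0.302
  C: x = 0.354, y = 0.041

V/F (drum 2) = 0.528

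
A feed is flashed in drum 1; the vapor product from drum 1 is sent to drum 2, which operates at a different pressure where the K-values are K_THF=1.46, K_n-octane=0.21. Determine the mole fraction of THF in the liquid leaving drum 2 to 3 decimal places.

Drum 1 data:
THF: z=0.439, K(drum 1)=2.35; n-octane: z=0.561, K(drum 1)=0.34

x_THF (drum 2) = 0.632

Drum 1:
Rachford–Rice: g(ψ₁) = Σ zᵢ(Kᵢ−1)/(1+ψ₁(Kᵢ−1)) = 0.
g(0) = ΣzᵢKᵢ − 1 = 0.222 and g(1) = 1 − Σzᵢ/Kᵢ = -0.837, so a root lies in (0, 1).
Binary case is linear: z₁(K₁−1)(1+ψ₁(K₂−1)) + z₂(K₂−1)(1+ψ₁(K₁−1)) = 0
⇒ ψ₁ = [z₁(K₁−1)+z₂(K₂−1)] / [−(K₁−1)(K₂−1)] = 0.2224/0.8910 = 0.250
Drum-1 compositions:
  THF: x = 0.328, y = 0.772
  n-octane: x = 0.672, y = 0.228
Drum-2 feed = drum-1 vapor: z₂ = (0.7716, 0.2284).
Drum 2:
Rachford–Rice: g(ψ₂) = Σ zᵢ(Kᵢ−1)/(1+ψ₂(Kᵢ−1)) = 0.
g(0) = ΣzᵢKᵢ − 1 = 0.175 and g(1) = 1 − Σzᵢ/Kᵢ = -0.616, so a root lies in (0, 1).
Binary case is linear: z₁(K₁−1)(1+ψ₂(K₂−1)) + z₂(K₂−1)(1+ψ₂(K₁−1)) = 0
⇒ ψ₂ = [z₁(K₁−1)+z₂(K₂−1)] / [−(K₁−1)(K₂−1)] = 0.1746/0.3634 = 0.480
  THF: x = 0.632, y = 0.923
  n-octane: x = 0.368, y = 0.077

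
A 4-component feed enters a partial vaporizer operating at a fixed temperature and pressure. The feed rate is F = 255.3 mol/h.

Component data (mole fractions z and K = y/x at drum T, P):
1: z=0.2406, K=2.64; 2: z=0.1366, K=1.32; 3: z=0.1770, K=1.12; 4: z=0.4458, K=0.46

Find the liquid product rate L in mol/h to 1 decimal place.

Rachford–Rice: g(V/F) = Σ zᵢ(Kᵢ−1)/(1+V/F(Kᵢ−1)) = 0.
g(0) = ΣzᵢKᵢ − 1 = 0.2188 and g(1) = 1 − Σzᵢ/Kᵢ = -0.3218, so a root lies in (0, 1).
Newton iteration, V/F⁰ = 0.5:
  V/F = 0.5000: g = -0.05524, g' = -0.4520 → V/F = 0.3778
  V/F = 0.3778: g = 0.00053, g' = -0.4653 → V/F = 0.3789
Converged at V/F = 0.3789.
Then V = V/F·F = 0.3789·255.3 = 96.7 mol/h and L = F − V = 158.6 mol/h.

L = 158.6 mol/h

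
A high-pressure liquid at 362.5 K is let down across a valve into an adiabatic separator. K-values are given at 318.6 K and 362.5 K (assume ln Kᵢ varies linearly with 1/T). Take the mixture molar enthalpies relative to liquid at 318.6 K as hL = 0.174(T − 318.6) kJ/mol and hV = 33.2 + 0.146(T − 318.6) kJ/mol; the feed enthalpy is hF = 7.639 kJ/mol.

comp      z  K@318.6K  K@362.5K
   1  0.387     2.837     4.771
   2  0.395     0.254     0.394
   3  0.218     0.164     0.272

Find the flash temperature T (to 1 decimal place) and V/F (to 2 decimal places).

Adiabatic flash: solve Rachford–Rice at each trial T, then check hF = ψ·hV(T) + (1−ψ)·hL(T).
  T = 318.6 K: K = (2.837, 0.254, 0.164), RR gives ψ = 0.164, H_out = 5.428 kJ/mol
  T = 362.5 K: K = (4.771, 0.394, 0.272), RR gives ψ = 0.431, H_out = 21.433 kJ/mol
  T = 340.6 K: K = (3.743, 0.321, 0.215), RR gives ψ = 0.316, H_out = 14.114 kJ/mol
  T = 329.6 K: K = (3.274, 0.287, 0.189), RR gives ψ = 0.247, H_out = 10.044 kJ/mol
  T = 324.1 K: K = (3.051, 0.270, 0.176), RR gives ψ = 0.208, H_out = 7.825 kJ/mol
  T = 321.4 K: K = (2.945, 0.262, 0.170), RR gives ψ = 0.187, H_out = 6.674 kJ/mol
  T = 322.8 K: K = (3.000, 0.266, 0.173), RR gives ψ = 0.198, H_out = 7.276 kJ/mol
Linear interpolation between T = 322.8 (H_out = 7.276) and T = 324.1 (H_out = 7.825) on hF = 7.639 gives T ≈ 323.7 K, at which ψ = 0.20.

T = 323.7 K, V/F = 0.20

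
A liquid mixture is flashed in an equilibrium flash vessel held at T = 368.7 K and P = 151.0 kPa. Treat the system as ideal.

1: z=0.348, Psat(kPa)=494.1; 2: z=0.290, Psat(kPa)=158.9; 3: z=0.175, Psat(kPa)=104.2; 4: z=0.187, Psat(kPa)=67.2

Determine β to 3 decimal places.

Raoult's law: Kᵢ = Pᵢˢᵃᵗ/P = Pᵢˢᵃᵗ/151.0.
  K_1 = 494.1/151.0 = 3.27219, K_2 = 158.9/151.0 = 1.05232, K_3 = 104.2/151.0 = 0.69007, K_4 = 67.2/151.0 = 0.44503
Newton iteration, β⁰ = 0.32:
  β = 0.320: g = 0.2864, g' = -0.709 → β = 0.724
  β = 0.724: g = 0.0702, g' = -0.446 → β = 0.881
  β = 0.881: g = 0.0002, g' = -0.452 → β = 0.882
Converged at β = 0.882.

β = 0.882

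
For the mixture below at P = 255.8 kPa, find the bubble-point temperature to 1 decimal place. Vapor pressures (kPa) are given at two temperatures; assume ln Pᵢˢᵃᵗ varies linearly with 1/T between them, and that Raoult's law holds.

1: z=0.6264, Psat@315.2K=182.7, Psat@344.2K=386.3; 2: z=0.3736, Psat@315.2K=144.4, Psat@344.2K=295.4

Bubble-point temperature: ΣzᵢPᵢˢᵃᵗ(T) = P. Interpolate ln Pᵢˢᵃᵗ = aᵢ + bᵢ/T.
  T = 315.2 K: ΣzᵢPᵢˢᵃᵗ = 168.39 kPa
  T = 344.2 K: ΣzᵢPᵢˢᵃᵗ = 352.34 kPa
  T = 329.7 K: ΣzᵢPᵢˢᵃᵗ = 247.56 kPa
  T = 336.9 K: ΣzᵢPᵢˢᵃᵗ = 296.10 kPa
  T = 333.3 K: ΣzᵢPᵢˢᵃᵗ = 271.01 kPa
  T = 331.5 K: ΣzᵢPᵢˢᵃᵗ = 259.08 kPa
Interpolating between 329.7 K and 331.5 K gives T ≈ 331.0 K.

T = 331.0 K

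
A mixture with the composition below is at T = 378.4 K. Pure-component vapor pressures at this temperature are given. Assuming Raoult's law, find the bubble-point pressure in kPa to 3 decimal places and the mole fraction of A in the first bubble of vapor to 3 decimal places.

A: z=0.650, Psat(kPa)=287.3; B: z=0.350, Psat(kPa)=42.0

At the bubble point ψ → 0, so ΣzᵢKᵢ = 1 with Kᵢ = Pᵢˢᵃᵗ/P ⇒ P = ΣzᵢPᵢˢᵃᵗ.
P = 0.650·287.3 + 0.350·42.0 = 201.445 kPa
yᵢ = zᵢPᵢˢᵃᵗ/P ⇒ y_A = 0.650·287.3/201.445 = 0.927

Pbub = 201.445 kPa, y_A = 0.927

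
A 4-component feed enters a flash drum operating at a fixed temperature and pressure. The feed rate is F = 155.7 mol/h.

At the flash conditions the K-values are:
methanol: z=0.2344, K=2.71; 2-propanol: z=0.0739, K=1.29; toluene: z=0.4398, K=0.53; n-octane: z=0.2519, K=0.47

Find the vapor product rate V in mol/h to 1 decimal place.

V = 16.8 mol/h

Rachford–Rice: g(V/F) = Σ zᵢ(Kᵢ−1)/(1+V/F(Kᵢ−1)) = 0.
Check two-phase: ΣzᵢKᵢ = 1.0820 > 1 and Σzᵢ/Kᵢ = 1.5096 > 1, so g(0) = 0.0820 > 0 and g(1) = -0.5096 < 0.
Iterate (Newton) starting at V/F = 0.5:
  V/F = 0.5000: g = -0.21705, g' = -0.5009 → V/F = 0.0667
  V/F = 0.0667: g = 0.02902, g' = -0.7378 → V/F = 0.1060
  V/F = 0.1060: g = 0.00109, g' = -0.6841 → V/F = 0.1076
Converged at V/F = 0.1076.
Then V = V/F·F = 0.1076·155.7 = 16.8 mol/h and L = F − V = 138.9 mol/h.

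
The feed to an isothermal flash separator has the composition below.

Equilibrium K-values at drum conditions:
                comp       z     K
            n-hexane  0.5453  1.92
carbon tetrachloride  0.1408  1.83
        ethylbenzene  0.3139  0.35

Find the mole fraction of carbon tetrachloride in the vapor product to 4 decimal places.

y_carbon tetrachloride = 0.1624

Let β = V/F and solve Σ zᵢ(Kᵢ−1)/(1+β(Kᵢ−1)) = 0.
Feasibility: ΣzᵢKᵢ = 1.4145, Σzᵢ/Kᵢ = 1.2578 — both > 1, two phases present.
Iterate (Newton) starting at β = 0.5:
  β = 0.5000: g = 0.12393, g' = -0.5560 → β = 0.7229
  β = 0.7229: g = -0.01054, g' = -0.6763 → β = 0.7073
  β = 0.7073: g = -0.00011, g' = -0.6623 → β = 0.7071
Converged at β = 0.7071.
Compositions from xᵢ = zᵢ/(1+β(Kᵢ−1)), yᵢ = Kᵢxᵢ:
  n-hexane: x = 0.3304, y = 0.6343
  carbon tetrachloride: x = 0.0887, y = 0.1624
  ethylbenzene: x = 0.5809, y = 0.2033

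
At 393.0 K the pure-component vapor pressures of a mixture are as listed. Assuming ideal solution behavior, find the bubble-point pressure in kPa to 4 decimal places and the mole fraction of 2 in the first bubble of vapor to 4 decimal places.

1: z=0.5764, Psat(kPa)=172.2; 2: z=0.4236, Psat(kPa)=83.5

Pbub = 134.6267 kPa, y_2 = 0.2627

At the bubble point ψ → 0, so ΣzᵢKᵢ = 1 with Kᵢ = Pᵢˢᵃᵗ/P ⇒ P = ΣzᵢPᵢˢᵃᵗ.
P = 0.5764·172.2 + 0.4236·83.5 = 134.6267 kPa
yᵢ = zᵢPᵢˢᵃᵗ/P ⇒ y_2 = 0.4236·83.5/134.6267 = 0.2627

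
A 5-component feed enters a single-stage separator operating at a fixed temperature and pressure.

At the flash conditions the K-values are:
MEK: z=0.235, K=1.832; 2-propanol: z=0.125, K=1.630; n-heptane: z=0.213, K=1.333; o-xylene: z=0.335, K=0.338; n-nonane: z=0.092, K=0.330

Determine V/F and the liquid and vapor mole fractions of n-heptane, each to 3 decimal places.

Material balance + equilibrium reduce to Σ zᵢ(Kᵢ−1)/(1+V/F(Kᵢ−1)) = 0.
Feasibility: ΣzᵢKᵢ = 1.062, Σzᵢ/Kᵢ = 1.635 — both > 1, two phases present.
Newton–Raphson from V/F = 0.61:
  V/F = 0.610: g = -0.2307, g' = -0.645 → V/F = 0.252
  V/F = 0.252: g = -0.0454, g' = -0.440 → V/F = 0.149
  V/F = 0.149: g = -0.0010, g' = -0.423 → V/F = 0.147
Converged at V/F = 0.147.
Compositions from xᵢ = zᵢ/(1+V/F(Kᵢ−1)), yᵢ = Kᵢxᵢ:
  MEK: x = 0.209, y = 0.384
  2-propanol: x = 0.114, y = 0.187
  n-heptane: x = 0.203, y = 0.271
  o-xylene: x = 0.371, y = 0.125
  n-nonane: x = 0.102, y = 0.034

V/F = 0.147, x_n-heptane = 0.203, y_n-heptane = 0.271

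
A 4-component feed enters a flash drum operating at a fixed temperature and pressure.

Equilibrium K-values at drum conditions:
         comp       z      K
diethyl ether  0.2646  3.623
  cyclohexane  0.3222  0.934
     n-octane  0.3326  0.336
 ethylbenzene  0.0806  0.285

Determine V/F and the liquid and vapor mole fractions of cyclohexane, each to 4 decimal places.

Rachford–Rice: g(V/F) = Σ zᵢ(Kᵢ−1)/(1+V/F(Kᵢ−1)) = 0.
Feasibility: ΣzᵢKᵢ = 1.3943, Σzᵢ/Kᵢ = 1.6907 — both > 1, two phases present.
Newton–Raphson from V/F = 0.35:
  V/F = 0.3500: g = -0.02449, g' = -0.8185 → V/F = 0.3201
  V/F = 0.3201: g = 0.00038, g' = -0.8452 → V/F = 0.3205
Converged at V/F = 0.3205.
Compositions from xᵢ = zᵢ/(1+V/F(Kᵢ−1)), yᵢ = Kᵢxᵢ:
  diethyl ether: x = 0.1437, y = 0.5208
  cyclohexane: x = 0.3292, y = 0.3074
  n-octane: x = 0.4225, y = 0.1420
  ethylbenzene: x = 0.1046, y = 0.0298

V/F = 0.3205, x_cyclohexane = 0.3292, y_cyclohexane = 0.3074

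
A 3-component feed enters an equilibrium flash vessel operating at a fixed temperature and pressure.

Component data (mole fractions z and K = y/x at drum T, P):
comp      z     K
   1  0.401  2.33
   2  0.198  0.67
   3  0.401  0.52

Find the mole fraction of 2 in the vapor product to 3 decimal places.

y_2 = 0.157

Material balance + equilibrium reduce to Σ zᵢ(Kᵢ−1)/(1+V/F(Kᵢ−1)) = 0.
Check two-phase: ΣzᵢKᵢ = 1.276 > 1 and Σzᵢ/Kᵢ = 1.239 > 1, so g(0) = 0.276 > 0 and g(1) = -0.239 < 0.
Newton–Raphson from V/F = 0.32:
  V/F = 0.320: g = 0.0736, g' = -0.505 → V/F = 0.466
  V/F = 0.466: g = 0.0042, g' = -0.454 → V/F = 0.475
Converged at V/F = 0.475.
Compositions from xᵢ = zᵢ/(1+V/F(Kᵢ−1)), yᵢ = Kᵢxᵢ:
  1: x = 0.246, y = 0.573
  2: x = 0.235, y = 0.157
  3: x = 0.519, y = 0.270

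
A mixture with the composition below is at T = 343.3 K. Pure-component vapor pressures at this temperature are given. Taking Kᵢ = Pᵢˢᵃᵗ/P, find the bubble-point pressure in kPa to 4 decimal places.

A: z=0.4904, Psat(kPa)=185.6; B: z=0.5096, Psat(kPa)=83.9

At the bubble point ψ → 0, so ΣzᵢKᵢ = 1 with Kᵢ = Pᵢˢᵃᵗ/P ⇒ P = ΣzᵢPᵢˢᵃᵗ.
P = 0.4904·185.6 + 0.5096·83.9 = 133.7737 kPa

Pbub = 133.7737 kPa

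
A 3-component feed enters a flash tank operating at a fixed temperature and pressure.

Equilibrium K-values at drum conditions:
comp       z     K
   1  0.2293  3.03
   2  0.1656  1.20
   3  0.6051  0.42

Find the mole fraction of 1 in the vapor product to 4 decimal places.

Newton–Raphson from ψ = 0.5:
  ψ = 0.5000: g = -0.23319, g' = -0.6420 → ψ = 0.1368
  ψ = 0.1368: g = 0.01536, g' = -0.8253 → ψ = 0.1554
  ψ = 0.1554: g = 0.00026, g' = -0.7982 → ψ = 0.1557
Converged at ψ = 0.1557.
Compositions from xᵢ = zᵢ/(1+ψ(Kᵢ−1)), yᵢ = Kᵢxᵢ:
  1: x = 0.1742, y = 0.5279
  2: x = 0.1606, y = 0.1927
  3: x = 0.6652, y = 0.2794

y_1 = 0.5279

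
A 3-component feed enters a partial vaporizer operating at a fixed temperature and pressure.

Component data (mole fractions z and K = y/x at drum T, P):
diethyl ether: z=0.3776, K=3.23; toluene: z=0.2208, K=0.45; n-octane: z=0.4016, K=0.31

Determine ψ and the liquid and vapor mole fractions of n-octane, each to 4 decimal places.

ψ = 0.3090, x_n-octane = 0.5104, y_n-octane = 0.1582

Let ψ = V/F and solve Σ zᵢ(Kᵢ−1)/(1+ψ(Kᵢ−1)) = 0.
g(0) = ΣzᵢKᵢ − 1 = 0.4435 and g(1) = 1 − Σzᵢ/Kᵢ = -0.9031, so a root lies in (0, 1).
Newton iteration, ψ⁰ = 0.5:
  ψ = 0.5000: g = -0.19243, g' = -0.9925 → ψ = 0.3061
  ψ = 0.3061: g = 0.00310, g' = -1.0671 → ψ = 0.3090
Converged at ψ = 0.3090.
Compositions from xᵢ = zᵢ/(1+ψ(Kᵢ−1)), yᵢ = Kᵢxᵢ:
  diethyl ether: x = 0.2235, y = 0.7221
  toluene: x = 0.2660, y = 0.1197
  n-octane: x = 0.5104, y = 0.1582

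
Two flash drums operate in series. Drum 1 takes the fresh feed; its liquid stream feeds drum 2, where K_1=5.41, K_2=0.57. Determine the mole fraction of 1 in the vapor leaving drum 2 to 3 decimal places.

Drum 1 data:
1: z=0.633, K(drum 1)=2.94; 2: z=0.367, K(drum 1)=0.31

y_1 (drum 2) = 0.481

Drum 1:
Material balance + equilibrium reduce to Σ zᵢ(Kᵢ−1)/(1+ψ₁(Kᵢ−1)) = 0.
Feasibility: ΣzᵢKᵢ = 1.975, Σzᵢ/Kᵢ = 1.399 — both > 1, two phases present.
Binary case is linear: z₁(K₁−1)(1+ψ₁(K₂−1)) + z₂(K₂−1)(1+ψ₁(K₁−1)) = 0
⇒ ψ₁ = [z₁(K₁−1)+z₂(K₂−1)] / [−(K₁−1)(K₂−1)] = 0.9748/1.3386 = 0.728
Drum-1 compositions:
  1: x = 0.262, y = 0.771
  2: x = 0.738, y = 0.229
Drum-2 feed = drum-1 liquid: z₂ = (0.2624, 0.7376).
Drum 2:
Binary case is linear: z₁(K₁−1)(1+ψ₂(K₂−1)) + z₂(K₂−1)(1+ψ₂(K₁−1)) = 0
⇒ ψ₂ = [z₁(K₁−1)+z₂(K₂−1)] / [−(K₁−1)(K₂−1)] = 0.8398/1.8963 = 0.443
  1: x = 0.089, y = 0.481
  2: x = 0.911, y = 0.519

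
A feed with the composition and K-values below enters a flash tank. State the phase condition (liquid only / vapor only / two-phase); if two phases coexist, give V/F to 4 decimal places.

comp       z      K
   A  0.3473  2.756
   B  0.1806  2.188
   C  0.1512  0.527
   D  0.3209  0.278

two-phase, V/F = 0.5035

ΣzᵢKᵢ = 1.5212; Σzᵢ/Kᵢ = 1.6498.
Both exceed 1, so a two-phase solution exists.
Newton iteration, ψ⁰ = 0.5:
  ψ = 0.5000: g = 0.00309, g' = -0.8717 → ψ = 0.5035
Converged at ψ = 0.5035.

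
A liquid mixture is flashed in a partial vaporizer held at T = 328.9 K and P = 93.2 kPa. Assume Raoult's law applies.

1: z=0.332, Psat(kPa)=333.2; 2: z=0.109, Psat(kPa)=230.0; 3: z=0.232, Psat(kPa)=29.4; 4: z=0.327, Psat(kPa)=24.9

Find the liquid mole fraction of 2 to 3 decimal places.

x_2 = 0.071

Raoult's law: Kᵢ = Pᵢˢᵃᵗ/P = Pᵢˢᵃᵗ/93.2.
  K_1 = 333.2/93.2 = 3.57511, K_2 = 230.0/93.2 = 2.46781, K_3 = 29.4/93.2 = 0.31545, K_4 = 24.9/93.2 = 0.26717
Newton iteration, ψ⁰ = 0.5:
  ψ = 0.500: g = -0.1537, g' = -1.188 → ψ = 0.371
  ψ = 0.371: g = -0.0007, g' = -1.201 → ψ = 0.370
Converged at ψ = 0.370.
Compositions from xᵢ = zᵢ/(1+ψ(Kᵢ−1)), yᵢ = Kᵢxᵢ:
  1: x = 0.170, y = 0.608
  2: x = 0.071, y = 0.174
  3: x = 0.311, y = 0.098
  4: x = 0.449, y = 0.120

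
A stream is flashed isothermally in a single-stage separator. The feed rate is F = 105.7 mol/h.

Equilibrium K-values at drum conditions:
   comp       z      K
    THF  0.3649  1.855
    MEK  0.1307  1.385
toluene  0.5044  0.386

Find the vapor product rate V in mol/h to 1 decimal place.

Rachford–Rice: g(β) = Σ zᵢ(Kᵢ−1)/(1+β(Kᵢ−1)) = 0.
g(0) = ΣzᵢKᵢ − 1 = 0.0526 and g(1) = 1 − Σzᵢ/Kᵢ = -0.5978, so a root lies in (0, 1).
Newton–Raphson from β = 0.61:
  β = 0.6100: g = -0.24936, g' = -0.6140 → β = 0.2039
  β = 0.2039: g = -0.04168, g' = -0.4586 → β = 0.1130
  β = 0.1130: g = -0.00006, g' = -0.4592 → β = 0.1129
Converged at β = 0.1129.
Then V = β·F = 0.1129·105.7 = 11.9 mol/h and L = F − V = 93.8 mol/h.

V = 11.9 mol/h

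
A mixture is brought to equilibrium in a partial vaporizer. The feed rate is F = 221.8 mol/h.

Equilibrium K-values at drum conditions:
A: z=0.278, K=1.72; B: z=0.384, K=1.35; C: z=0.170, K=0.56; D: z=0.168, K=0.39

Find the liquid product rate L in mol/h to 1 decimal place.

L = 97.5 mol/h

Material balance + equilibrium reduce to Σ zᵢ(Kᵢ−1)/(1+β(Kᵢ−1)) = 0.
g(0) = ΣzᵢKᵢ − 1 = 0.157 and g(1) = 1 − Σzᵢ/Kᵢ = -0.180, so a root lies in (0, 1).
Iterate (Newton) starting at β = 0.5:
  β = 0.500: g = 0.0182, g' = -0.296 → β = 0.562
  β = 0.562: g = -0.0004, g' = -0.309 → β = 0.560
Converged at β = 0.560.
Then V = β·F = 0.5604·221.8 = 124.3 mol/h and L = F − V = 97.5 mol/h.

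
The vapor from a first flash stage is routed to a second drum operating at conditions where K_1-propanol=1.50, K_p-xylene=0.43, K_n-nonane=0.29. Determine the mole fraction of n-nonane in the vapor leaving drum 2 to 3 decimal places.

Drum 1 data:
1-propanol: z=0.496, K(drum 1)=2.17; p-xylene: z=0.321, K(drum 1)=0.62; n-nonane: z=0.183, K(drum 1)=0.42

y_n-nonane (drum 2) = 0.042

Drum 1:
Let ψ₁ = V/F and solve Σ zᵢ(Kᵢ−1)/(1+ψ₁(Kᵢ−1)) = 0.
g(0) = ΣzᵢKᵢ − 1 = 0.352 and g(1) = 1 − Σzᵢ/Kᵢ = -0.182, so a root lies in (0, 1).
Newton–Raphson from ψ₁ = 0.5:
  ψ₁ = 0.500: g = 0.0660, g' = -0.463 → ψ₁ = 0.643
  ψ₁ = 0.643: g = 0.0007, g' = -0.459 → ψ₁ = 0.644
Converged at ψ₁ = 0.644.
Drum-1 compositions:
  1-propanol: x = 0.283, y = 0.614
  p-xylene: x = 0.425, y = 0.264
  n-nonane: x = 0.292, y = 0.123
Drum-2 feed = drum-1 vapor: z₂ = (0.6138, 0.2635, 0.1227).
Drum 2:
Material balance + equilibrium reduce to Σ zᵢ(Kᵢ−1)/(1+ψ₂(Kᵢ−1)) = 0.
Check two-phase: ΣzᵢKᵢ = 1.070 > 1 and Σzᵢ/Kᵢ = 1.445 > 1, so g(0) = 0.070 > 0 and g(1) = -0.445 < 0.
Newton iteration, ψ₂⁰ = 0.5:
  ψ₂ = 0.500: g = -0.0996, g' = -0.414 → ψ₂ = 0.260
  ψ₂ = 0.260: g = -0.0114, g' = -0.331 → ψ₂ = 0.225
Converged at ψ₂ = 0.225.
  1-propanol: x = 0.552, y = 0.828
  p-xylene: x = 0.302, y = 0.130
  n-nonane: x = 0.146, y = 0.042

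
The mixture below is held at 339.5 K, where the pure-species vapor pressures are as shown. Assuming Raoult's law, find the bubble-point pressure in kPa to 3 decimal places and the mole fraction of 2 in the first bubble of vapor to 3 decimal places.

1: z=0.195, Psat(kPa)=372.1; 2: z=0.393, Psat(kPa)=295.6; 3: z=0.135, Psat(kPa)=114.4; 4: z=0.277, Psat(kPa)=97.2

Pbub = 231.099 kPa, y_2 = 0.503

At the bubble point ψ → 0, so ΣzᵢKᵢ = 1 with Kᵢ = Pᵢˢᵃᵗ/P ⇒ P = ΣzᵢPᵢˢᵃᵗ.
P = 0.195·372.1 + 0.393·295.6 + 0.135·114.4 + 0.277·97.2 = 231.099 kPa
yᵢ = zᵢPᵢˢᵃᵗ/P ⇒ y_2 = 0.393·295.6/231.099 = 0.503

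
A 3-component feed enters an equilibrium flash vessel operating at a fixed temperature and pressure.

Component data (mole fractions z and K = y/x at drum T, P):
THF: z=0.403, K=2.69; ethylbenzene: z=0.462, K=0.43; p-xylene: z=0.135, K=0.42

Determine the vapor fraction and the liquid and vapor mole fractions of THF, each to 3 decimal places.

Let ψ = V/F and solve Σ zᵢ(Kᵢ−1)/(1+ψ(Kᵢ−1)) = 0.
Check two-phase: ΣzᵢKᵢ = 1.339 > 1 and Σzᵢ/Kᵢ = 1.546 > 1, so g(0) = 0.339 > 0 and g(1) = -0.546 < 0.
Newton–Raphson from ψ = 0.5:
  ψ = 0.500: g = -0.1094, g' = -0.722 → ψ = 0.348
  ψ = 0.348: g = 0.0020, g' = -0.761 → ψ = 0.351
Converged at ψ = 0.351.
Compositions from xᵢ = zᵢ/(1+ψ(Kᵢ−1)), yᵢ = Kᵢxᵢ:
  THF: x = 0.253, y = 0.680
  ethylbenzene: x = 0.578, y = 0.248
  p-xylene: x = 0.170, y = 0.071

ψ = 0.351, x_THF = 0.253, y_THF = 0.680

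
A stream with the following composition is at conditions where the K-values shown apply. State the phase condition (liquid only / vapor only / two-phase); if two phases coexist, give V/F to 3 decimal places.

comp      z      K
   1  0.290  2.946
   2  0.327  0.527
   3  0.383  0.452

ΣzᵢKᵢ = 1.200; Σzᵢ/Kᵢ = 1.566.
Both exceed 1, so a two-phase solution exists.
Material balance + equilibrium reduce to Σ zᵢ(Kᵢ−1)/(1+ψ(Kᵢ−1)) = 0.
Iterate (Newton) starting at ψ = 0.41:
  ψ = 0.410: g = -0.1487, g' = -0.644 → ψ = 0.179
  ψ = 0.179: g = 0.0169, g' = -0.833 → ψ = 0.199
  ψ = 0.199: g = 0.0003, g' = -0.804 → ψ = 0.200
Converged at ψ = 0.200.

two-phase, V/F = 0.200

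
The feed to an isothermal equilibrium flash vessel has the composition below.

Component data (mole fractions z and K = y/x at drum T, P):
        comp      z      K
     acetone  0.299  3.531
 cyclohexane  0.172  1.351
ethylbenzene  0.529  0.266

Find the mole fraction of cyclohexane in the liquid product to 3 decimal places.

Newton iteration, ψ⁰ = 0.39:
  ψ = 0.390: g = -0.1101, g' = -1.061 → ψ = 0.286
  ψ = 0.286: g = 0.0021, g' = -1.118 → ψ = 0.288
Converged at ψ = 0.288.
Compositions from xᵢ = zᵢ/(1+ψ(Kᵢ−1)), yᵢ = Kᵢxᵢ:
  acetone: x = 0.173, y = 0.611
  cyclohexane: x = 0.156, y = 0.211
  ethylbenzene: x = 0.671, y = 0.178

x_cyclohexane = 0.156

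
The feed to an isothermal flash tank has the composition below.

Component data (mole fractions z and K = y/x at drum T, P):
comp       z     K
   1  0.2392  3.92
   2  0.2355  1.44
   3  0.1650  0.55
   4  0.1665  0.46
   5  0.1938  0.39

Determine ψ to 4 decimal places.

ψ = 0.4698

Material balance + equilibrium reduce to Σ zᵢ(Kᵢ−1)/(1+ψ(Kᵢ−1)) = 0.
Feasibility: ΣzᵢKᵢ = 1.5197, Σzᵢ/Kᵢ = 1.3834 — both > 1, two phases present.
Newton–Raphson from ψ = 0.5:
  ψ = 0.5000: g = -0.02021, g' = -0.6637 → ψ = 0.4696
  ψ = 0.4696: g = 0.00019, g' = -0.6766 → ψ = 0.4698
Converged at ψ = 0.4698.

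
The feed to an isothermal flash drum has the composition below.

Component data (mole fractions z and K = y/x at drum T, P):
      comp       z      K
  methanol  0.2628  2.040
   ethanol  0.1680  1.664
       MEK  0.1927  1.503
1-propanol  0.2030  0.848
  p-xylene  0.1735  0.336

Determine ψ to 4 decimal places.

Material balance + equilibrium reduce to Σ zᵢ(Kᵢ−1)/(1+ψ(Kᵢ−1)) = 0.
g(0) = ΣzᵢKᵢ − 1 = 0.3357 and g(1) = 1 − Σzᵢ/Kᵢ = -0.1138, so a root lies in (0, 1).
Iterate (Newton) starting at ψ = 0.5:
  ψ = 0.5000: g = 0.13515, g' = -0.3728 → ψ = 0.8625
  ψ = 0.8625: g = -0.02252, g' = -0.5578 → ψ = 0.8221
  ψ = 0.8221: g = -0.00089, g' = -0.5151 → ψ = 0.8204
Converged at ψ = 0.8204.

ψ = 0.8204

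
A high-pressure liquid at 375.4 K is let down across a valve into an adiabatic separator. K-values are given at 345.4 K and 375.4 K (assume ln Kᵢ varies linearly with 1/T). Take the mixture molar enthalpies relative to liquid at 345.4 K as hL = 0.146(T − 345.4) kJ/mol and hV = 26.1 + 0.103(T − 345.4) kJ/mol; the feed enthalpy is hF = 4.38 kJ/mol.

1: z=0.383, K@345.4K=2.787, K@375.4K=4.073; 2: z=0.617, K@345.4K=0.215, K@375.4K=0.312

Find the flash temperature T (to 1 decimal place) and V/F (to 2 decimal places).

Adiabatic flash: solve Rachford–Rice at each trial T, then check hF = ψ·hV(T) + (1−ψ)·hL(T).
  T = 345.4 K: K = (2.787, 0.215), RR gives ψ = 0.143, H_out = 3.723 kJ/mol
  T = 375.4 K: K = (4.073, 0.312), RR gives ψ = 0.356, H_out = 13.210 kJ/mol
  T = 360.4 K: K = (3.396, 0.261), RR gives ψ = 0.261, H_out = 8.827 kJ/mol
  T = 352.9 K: K = (3.083, 0.237), RR gives ψ = 0.206, H_out = 6.405 kJ/mol
  T = 349.1 K: K = (2.931, 0.226), RR gives ψ = 0.175, H_out = 5.085 kJ/mol
  T = 347.2 K: K = (2.856, 0.220), RR gives ψ = 0.159, H_out = 4.396 kJ/mol
Linear interpolation between T = 345.4 (H_out = 3.723) and T = 347.2 (H_out = 4.396) on hF = 4.38 gives T ≈ 347.2 K, at which ψ = 0.16.

T = 347.2 K, V/F = 0.16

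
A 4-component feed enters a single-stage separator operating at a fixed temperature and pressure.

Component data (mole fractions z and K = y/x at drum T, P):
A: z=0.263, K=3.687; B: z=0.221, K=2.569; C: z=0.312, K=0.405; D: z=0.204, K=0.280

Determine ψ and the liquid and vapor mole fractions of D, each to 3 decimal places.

Let ψ = V/F and solve Σ zᵢ(Kᵢ−1)/(1+ψ(Kᵢ−1)) = 0.
Check two-phase: ΣzᵢKᵢ = 1.721 > 1 and Σzᵢ/Kᵢ = 1.656 > 1, so g(0) = 0.721 > 0 and g(1) = -0.656 < 0.
Newton iteration, ψ⁰ = 0.55:
  ψ = 0.550: g = -0.0478, g' = -1.000 → ψ = 0.502
Converged at ψ = 0.502.
Compositions from xᵢ = zᵢ/(1+ψ(Kᵢ−1)), yᵢ = Kᵢxᵢ:
  A: x = 0.112, y = 0.413
  B: x = 0.124, y = 0.318
  C: x = 0.445, y = 0.180
  D: x = 0.320, y = 0.089

ψ = 0.502, x_D = 0.320, y_D = 0.089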